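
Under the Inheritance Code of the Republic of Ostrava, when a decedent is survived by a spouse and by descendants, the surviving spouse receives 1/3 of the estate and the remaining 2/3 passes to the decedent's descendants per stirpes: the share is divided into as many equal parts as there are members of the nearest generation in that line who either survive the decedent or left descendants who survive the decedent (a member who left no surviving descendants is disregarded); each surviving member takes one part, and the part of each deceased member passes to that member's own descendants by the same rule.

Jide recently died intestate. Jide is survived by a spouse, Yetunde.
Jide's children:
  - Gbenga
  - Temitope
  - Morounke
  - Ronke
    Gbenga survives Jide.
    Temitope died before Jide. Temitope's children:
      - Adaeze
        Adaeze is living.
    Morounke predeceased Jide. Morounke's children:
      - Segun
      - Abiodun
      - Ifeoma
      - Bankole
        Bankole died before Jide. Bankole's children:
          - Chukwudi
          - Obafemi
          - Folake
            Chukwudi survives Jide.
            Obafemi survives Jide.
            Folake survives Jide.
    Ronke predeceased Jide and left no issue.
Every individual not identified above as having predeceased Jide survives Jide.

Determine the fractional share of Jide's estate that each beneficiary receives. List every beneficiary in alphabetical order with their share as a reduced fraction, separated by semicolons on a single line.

Yetunde, as surviving spouse, takes 1/3.
The remaining 2/3 passes to Jide's descendants per stirpes.
Ronke left no surviving issue, so that branch lapses and is disregarded.
The 2/3 is divided into 3 equal shares of 2/9 among Gbenga, Temitope, Morounke.
Gbenga is living and takes 2/9.
Temitope predeceased; the 2/9 allotted to Temitope's branch passes to Temitope's issue by representation.
Adaeze is the sole taker at this level and receives the full 2/9.
Morounke predeceased; the 2/9 allotted to Morounke's branch passes to Morounke's issue by representation.
The 2/9 is divided into 4 equal shares of 1/18 among Segun, Abiodun, Ifeoma, Bankole.
Segun is living and takes 1/18.
Abiodun is living and takes 1/18.
Ifeoma is living and takes 1/18.
Bankole predeceased; the 1/18 allotted to Bankole's branch passes to Bankole's issue by representation.
The 1/18 is divided into 3 equal shares of 1/54 among Chukwudi, Obafemi, Folake.
Chukwudi is living and takes 1/54.
Obafemi is living and takes 1/54.
Folake is living and takes 1/54.

Abiodun 1/18; Adaeze 2/9; Chukwudi 1/54; Folake 1/54; Gbenga 2/9; Ifeoma 1/18; Obafemi 1/54; Segun 1/18; Yetunde 1/3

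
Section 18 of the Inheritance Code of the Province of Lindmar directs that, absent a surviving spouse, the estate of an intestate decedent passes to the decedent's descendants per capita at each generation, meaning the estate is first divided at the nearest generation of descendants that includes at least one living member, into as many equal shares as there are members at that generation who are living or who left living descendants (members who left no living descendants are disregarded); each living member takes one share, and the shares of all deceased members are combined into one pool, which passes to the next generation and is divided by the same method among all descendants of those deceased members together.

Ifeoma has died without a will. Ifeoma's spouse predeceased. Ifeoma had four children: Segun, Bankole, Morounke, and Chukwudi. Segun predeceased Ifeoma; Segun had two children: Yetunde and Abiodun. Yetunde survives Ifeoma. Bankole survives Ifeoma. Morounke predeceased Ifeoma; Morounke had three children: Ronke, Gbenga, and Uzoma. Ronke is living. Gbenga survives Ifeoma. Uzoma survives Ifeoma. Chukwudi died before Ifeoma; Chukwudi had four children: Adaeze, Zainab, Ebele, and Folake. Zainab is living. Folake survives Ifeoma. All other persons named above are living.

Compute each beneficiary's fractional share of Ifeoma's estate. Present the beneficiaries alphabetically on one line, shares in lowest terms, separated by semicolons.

There is no surviving spouse, so the entire estate passes to Ifeoma's descendants per capita at each generation.
At generation 1 (Segun, Bankole, Morounke, Chukwudi) there are 4 shares of (1)/4 = 1/4 each.
Living: Bankole — each takes 1/4.
Deceased: Segun, Morounke, and Chukwudi. Their combined 3/4 is pooled and carried to generation 2.
At generation 2 (Yetunde, Abiodun, Ronke, Gbenga, Uzoma, Adaeze, Zainab, Ebele, Folake) there are 9 shares of (3/4)/9 = 1/12 each.
Living: Yetunde, Abiodun, Ronke, Gbenga, Uzoma, Adaeze, Zainab, Ebele, and Folake — each takes 1/12.

Abiodun 1/12; Adaeze 1/12; Bankole 1/4; Ebele 1/12; Folake 1/12; Gbenga 1/12; Ronke 1/12; Uzoma 1/12; Yetunde 1/12; Zainab 1/12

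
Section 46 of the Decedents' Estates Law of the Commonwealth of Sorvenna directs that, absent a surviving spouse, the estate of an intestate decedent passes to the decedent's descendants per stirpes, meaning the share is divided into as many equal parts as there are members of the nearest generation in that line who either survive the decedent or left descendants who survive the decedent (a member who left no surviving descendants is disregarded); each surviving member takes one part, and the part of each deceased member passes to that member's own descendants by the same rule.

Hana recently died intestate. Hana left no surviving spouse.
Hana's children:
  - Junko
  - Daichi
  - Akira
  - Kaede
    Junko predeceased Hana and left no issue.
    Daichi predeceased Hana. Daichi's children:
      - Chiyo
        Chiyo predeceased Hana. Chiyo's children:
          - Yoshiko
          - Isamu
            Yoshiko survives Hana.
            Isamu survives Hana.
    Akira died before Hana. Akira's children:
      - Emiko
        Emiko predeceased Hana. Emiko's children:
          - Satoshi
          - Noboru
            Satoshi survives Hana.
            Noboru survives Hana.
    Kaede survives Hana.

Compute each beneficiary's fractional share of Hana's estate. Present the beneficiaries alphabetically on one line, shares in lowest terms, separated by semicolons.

There is no surviving spouse, so the entire estate passes to Hana's descendants per stirpes.
Junko left no surviving issue, so that branch lapses and is disregarded.
The estate is divided into 3 equal shares of 1/3 among Daichi, Akira, Kaede.
Daichi predeceased; the 1/3 allotted to Daichi's branch passes to Daichi's issue by representation.
Chiyo's line is the sole branch at this level, so the full 1/3 passes to Chiyo's issue by representation.
The 1/3 is divided into 2 equal shares of 1/6 among Yoshiko, Isamu.
Yoshiko is living and takes 1/6.
Isamu is living and takes 1/6.
Akira predeceased; the 1/3 allotted to Akira's branch passes to Akira's issue by representation.
Emiko's line is the sole branch at this level, so the full 1/3 passes to Emiko's issue by representation.
The 1/3 is divided into 2 equal shares of 1/6 among Satoshi, Noboru.
Satoshi is living and takes 1/6.
Noboru is living and takes 1/6.
Kaede is living and takes 1/3.

Isamu 1/6; Kaede 1/3; Noboru 1/6; Satoshi 1/6; Yoshiko 1/6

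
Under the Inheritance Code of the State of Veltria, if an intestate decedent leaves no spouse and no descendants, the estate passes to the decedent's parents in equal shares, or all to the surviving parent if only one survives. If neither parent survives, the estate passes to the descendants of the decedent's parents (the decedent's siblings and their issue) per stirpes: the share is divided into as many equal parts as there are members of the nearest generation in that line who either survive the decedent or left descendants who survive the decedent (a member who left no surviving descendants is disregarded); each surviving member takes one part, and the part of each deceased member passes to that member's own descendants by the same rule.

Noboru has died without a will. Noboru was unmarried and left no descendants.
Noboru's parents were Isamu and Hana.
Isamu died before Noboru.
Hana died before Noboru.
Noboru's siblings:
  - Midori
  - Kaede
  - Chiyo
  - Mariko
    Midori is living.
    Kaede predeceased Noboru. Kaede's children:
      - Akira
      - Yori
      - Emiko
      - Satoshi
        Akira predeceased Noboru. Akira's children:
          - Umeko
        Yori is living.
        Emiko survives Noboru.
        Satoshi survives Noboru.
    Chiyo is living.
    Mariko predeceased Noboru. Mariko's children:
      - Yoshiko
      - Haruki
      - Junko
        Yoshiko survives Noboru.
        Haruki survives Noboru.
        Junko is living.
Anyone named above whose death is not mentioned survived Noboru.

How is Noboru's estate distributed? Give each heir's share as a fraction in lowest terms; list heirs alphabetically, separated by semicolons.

Neither parent survives and there are no descendants, so the estate passes to Noboru's siblings and their issue per stirpes.
The estate is divided into 4 equal shares of 1/4 among Midori, Kaede, Chiyo, Mariko.
Midori is living and takes 1/4.
Kaede predeceased; the 1/4 allotted to Kaede's branch passes to Kaede's issue by representation.
The 1/4 is divided into 4 equal shares of 1/16 among Akira, Yori, Emiko, Satoshi.
Akira predeceased; the 1/16 allotted to Akira's branch passes to Akira's issue by representation.
Umeko is the sole taker at this level and receives the full 1/16.
Yori is living and takes 1/16.
Emiko is living and takes 1/16.
Satoshi is living and takes 1/16.
Chiyo is living and takes 1/4.
Mariko predeceased; the 1/4 allotted to Mariko's branch passes to Mariko's issue by representation.
The 1/4 is divided into 3 equal shares of 1/12 among Yoshiko, Haruki, Junko.
Yoshiko is living and takes 1/12.
Haruki is living and takes 1/12.
Junko is living and takes 1/12.

Chiyo 1/4; Emiko 1/16; Haruki 1/12; Junko 1/12; Midori 1/4; Satoshi 1/16; Umeko 1/16; Yori 1/16; Yoshiko 1/12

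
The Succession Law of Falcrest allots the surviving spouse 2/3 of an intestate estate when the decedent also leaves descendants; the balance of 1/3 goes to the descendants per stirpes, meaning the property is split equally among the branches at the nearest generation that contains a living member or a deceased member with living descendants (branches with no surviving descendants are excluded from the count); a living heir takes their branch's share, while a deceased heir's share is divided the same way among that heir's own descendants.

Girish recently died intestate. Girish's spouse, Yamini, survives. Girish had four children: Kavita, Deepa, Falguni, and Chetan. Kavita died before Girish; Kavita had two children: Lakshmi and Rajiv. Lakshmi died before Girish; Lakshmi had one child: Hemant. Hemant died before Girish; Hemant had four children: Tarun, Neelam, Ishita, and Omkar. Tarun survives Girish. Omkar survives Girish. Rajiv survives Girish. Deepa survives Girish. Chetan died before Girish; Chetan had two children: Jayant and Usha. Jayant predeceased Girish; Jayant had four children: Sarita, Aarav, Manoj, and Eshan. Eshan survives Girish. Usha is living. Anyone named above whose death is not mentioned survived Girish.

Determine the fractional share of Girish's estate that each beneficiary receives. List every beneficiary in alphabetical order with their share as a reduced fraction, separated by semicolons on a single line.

Aarav 1/96; Deepa 1/12; Eshan 1/96; Falguni 1/12; Ishita 1/96; Manoj 1/96; Neelam 1/96; Omkar 1/96; Rajiv 1/24; Sarita 1/96; Tarun 1/96; Usha 1/24; Yamini 2/3

Yamini, as surviving spouse, takes 2/3.
The remaining 1/3 passes to Girish's descendants per stirpes.
The 1/3 is divided into 4 equal shares of 1/12 among Kavita, Deepa, Falguni, Chetan.
Kavita predeceased; the 1/12 allotted to Kavita's branch passes to Kavita's issue by representation.
The 1/12 is divided into 2 equal shares of 1/24 among Lakshmi, Rajiv.
Lakshmi predeceased; the 1/24 allotted to Lakshmi's branch passes to Lakshmi's issue by representation.
Hemant's line is the sole branch at this level, so the full 1/24 passes to Hemant's issue by representation.
The 1/24 is divided into 4 equal shares of 1/96 among Tarun, Neelam, Ishita, Omkar.
Tarun is living and takes 1/96.
Neelam is living and takes 1/96.
Ishita is living and takes 1/96.
Omkar is living and takes 1/96.
Rajiv is living and takes 1/24.
Deepa is living and takes 1/12.
Falguni is living and takes 1/12.
Chetan predeceased; the 1/12 allotted to Chetan's branch passes to Chetan's issue by representation.
The 1/12 is divided into 2 equal shares of 1/24 among Jayant, Usha.
Jayant predeceased; the 1/24 allotted to Jayant's branch passes to Jayant's issue by representation.
The 1/24 is divided into 4 equal shares of 1/96 among Sarita, Aarav, Manoj, Eshan.
Sarita is living and takes 1/96.
Aarav is living and takes 1/96.
Manoj is living and takes 1/96.
Eshan is living and takes 1/96.
Usha is living and takes 1/24.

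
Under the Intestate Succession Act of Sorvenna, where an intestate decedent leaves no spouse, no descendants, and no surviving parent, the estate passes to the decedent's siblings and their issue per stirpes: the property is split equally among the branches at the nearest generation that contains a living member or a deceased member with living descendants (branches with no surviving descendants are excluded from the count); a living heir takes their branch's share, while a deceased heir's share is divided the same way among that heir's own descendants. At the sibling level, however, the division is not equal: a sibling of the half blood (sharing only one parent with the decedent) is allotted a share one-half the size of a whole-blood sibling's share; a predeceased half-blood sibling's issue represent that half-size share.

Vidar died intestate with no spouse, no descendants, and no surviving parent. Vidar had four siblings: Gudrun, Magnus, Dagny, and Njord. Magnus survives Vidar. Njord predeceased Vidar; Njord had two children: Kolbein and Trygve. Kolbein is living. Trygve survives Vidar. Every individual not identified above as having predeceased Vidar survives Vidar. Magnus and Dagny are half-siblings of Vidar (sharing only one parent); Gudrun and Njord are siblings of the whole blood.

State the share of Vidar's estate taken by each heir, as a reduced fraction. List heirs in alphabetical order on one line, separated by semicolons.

No spouse, descendants, or parent survives, so the estate passes to Vidar's siblings per stirpes.
Half-blood siblings count for one-half the weight of whole-blood siblings at the initial division.
Dividing 1 in proportion to weights (total weight 3): Gudrun (weight 1) → 1/3; Magnus (weight 1/2) → 1/6; Dagny (weight 1/2) → 1/6; Njord (weight 1) → 1/3.
Gudrun is living and takes 1/3.
Magnus is living and takes 1/6.
Dagny is living and takes 1/6.
Njord predeceased; the 1/3 allotted to Njord's branch passes to Njord's issue by representation.
The 1/3 is divided into 2 equal shares of 1/6 among Kolbein, Trygve.
Kolbein is living and takes 1/6.
Trygve is living and takes 1/6.

Dagny 1/6; Gudrun 1/3; Kolbein 1/6; Magnus 1/6; Trygve 1/6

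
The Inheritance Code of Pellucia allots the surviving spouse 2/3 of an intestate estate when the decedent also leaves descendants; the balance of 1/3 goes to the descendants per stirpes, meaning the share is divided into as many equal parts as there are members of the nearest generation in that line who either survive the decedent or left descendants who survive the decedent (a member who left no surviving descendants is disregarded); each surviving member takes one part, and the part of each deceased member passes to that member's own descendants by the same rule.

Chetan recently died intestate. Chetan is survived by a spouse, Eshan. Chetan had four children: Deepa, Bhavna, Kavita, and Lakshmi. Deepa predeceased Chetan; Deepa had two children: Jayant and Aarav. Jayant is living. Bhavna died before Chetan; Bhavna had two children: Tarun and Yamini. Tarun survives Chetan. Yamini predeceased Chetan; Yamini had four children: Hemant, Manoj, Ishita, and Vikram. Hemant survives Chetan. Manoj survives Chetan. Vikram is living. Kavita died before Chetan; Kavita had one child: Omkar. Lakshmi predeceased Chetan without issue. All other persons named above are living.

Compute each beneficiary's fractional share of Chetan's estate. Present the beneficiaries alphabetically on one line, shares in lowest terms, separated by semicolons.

Aarav 1/18; Eshan 2/3; Hemant 1/72; Ishita 1/72; Jayant 1/18; Manoj 1/72; Omkar 1/9; Tarun 1/18; Vikram 1/72

Eshan, as surviving spouse, takes 2/3.
The remaining 1/3 passes to Chetan's descendants per stirpes.
Lakshmi left no surviving issue, so that branch lapses and is disregarded.
The 1/3 is divided into 3 equal shares of 1/9 among Deepa, Bhavna, Kavita.
Deepa predeceased; the 1/9 allotted to Deepa's branch passes to Deepa's issue by representation.
The 1/9 is divided into 2 equal shares of 1/18 among Jayant, Aarav.
Jayant is living and takes 1/18.
Aarav is living and takes 1/18.
Bhavna predeceased; the 1/9 allotted to Bhavna's branch passes to Bhavna's issue by representation.
The 1/9 is divided into 2 equal shares of 1/18 among Tarun, Yamini.
Tarun is living and takes 1/18.
Yamini predeceased; the 1/18 allotted to Yamini's branch passes to Yamini's issue by representation.
The 1/18 is divided into 4 equal shares of 1/72 among Hemant, Manoj, Ishita, Vikram.
Hemant is living and takes 1/72.
Manoj is living and takes 1/72.
Ishita is living and takes 1/72.
Vikram is living and takes 1/72.
Kavita predeceased; the 1/9 allotted to Kavita's branch passes to Kavita's issue by representation.
Omkar is the sole taker at this level and receives the full 1/9.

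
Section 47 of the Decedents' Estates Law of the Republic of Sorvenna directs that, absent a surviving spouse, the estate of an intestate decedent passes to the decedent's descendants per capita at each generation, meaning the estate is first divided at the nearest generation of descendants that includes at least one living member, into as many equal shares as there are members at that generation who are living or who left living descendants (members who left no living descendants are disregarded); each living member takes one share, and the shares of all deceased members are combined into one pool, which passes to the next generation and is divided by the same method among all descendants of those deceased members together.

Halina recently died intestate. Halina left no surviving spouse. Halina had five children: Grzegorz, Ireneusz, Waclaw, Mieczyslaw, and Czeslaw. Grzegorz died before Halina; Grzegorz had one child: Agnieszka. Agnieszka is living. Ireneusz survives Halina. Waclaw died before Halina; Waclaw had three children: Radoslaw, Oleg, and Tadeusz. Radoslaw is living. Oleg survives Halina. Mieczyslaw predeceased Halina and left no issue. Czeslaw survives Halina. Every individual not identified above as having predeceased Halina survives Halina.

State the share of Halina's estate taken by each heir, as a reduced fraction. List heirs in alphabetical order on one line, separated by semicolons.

There is no surviving spouse, so the entire estate passes to Halina's descendants per capita at each generation.
At generation 1 (Grzegorz, Ireneusz, Waclaw, Czeslaw) there are 4 shares of (1)/4 = 1/4 each.
Living: Ireneusz and Czeslaw — each takes 1/4.
Deceased: Grzegorz and Waclaw. Their combined 1/2 is pooled and carried to generation 2.
At generation 2 (Agnieszka, Radoslaw, Oleg, Tadeusz) there are 4 shares of (1/2)/4 = 1/8 each.
Living: Agnieszka, Radoslaw, Oleg, and Tadeusz — each takes 1/8.

Agnieszka 1/8; Czeslaw 1/4; Ireneusz 1/4; Oleg 1/8; Radoslaw 1/8; Tadeusz 1/8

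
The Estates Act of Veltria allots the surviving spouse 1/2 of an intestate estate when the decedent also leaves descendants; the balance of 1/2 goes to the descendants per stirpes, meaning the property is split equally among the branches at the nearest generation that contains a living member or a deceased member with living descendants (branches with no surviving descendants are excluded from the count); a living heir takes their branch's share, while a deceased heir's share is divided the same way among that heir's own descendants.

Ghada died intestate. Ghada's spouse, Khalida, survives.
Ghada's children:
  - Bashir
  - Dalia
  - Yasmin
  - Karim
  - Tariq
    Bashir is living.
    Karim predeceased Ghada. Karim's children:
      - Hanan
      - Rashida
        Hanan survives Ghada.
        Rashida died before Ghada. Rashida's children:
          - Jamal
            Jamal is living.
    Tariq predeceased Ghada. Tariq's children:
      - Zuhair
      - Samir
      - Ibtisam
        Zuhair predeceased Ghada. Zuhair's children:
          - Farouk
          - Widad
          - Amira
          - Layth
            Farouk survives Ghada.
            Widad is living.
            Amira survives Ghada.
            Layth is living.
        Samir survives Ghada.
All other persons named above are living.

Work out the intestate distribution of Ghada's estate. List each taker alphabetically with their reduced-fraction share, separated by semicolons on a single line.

Amira 1/120; Bashir 1/10; Dalia 1/10; Farouk 1/120; Hanan 1/20; Ibtisam 1/30; Jamal 1/20; Khalida 1/2; Layth 1/120; Samir 1/30; Widad 1/120; Yasmin 1/10

Khalida, as surviving spouse, takes 1/2.
The remaining 1/2 passes to Ghada's descendants per stirpes.
The 1/2 is divided into 5 equal shares of 1/10 among Bashir, Dalia, Yasmin, Karim, Tariq.
Bashir is living and takes 1/10.
Dalia is living and takes 1/10.
Yasmin is living and takes 1/10.
Karim predeceased; the 1/10 allotted to Karim's branch passes to Karim's issue by representation.
The 1/10 is divided into 2 equal shares of 1/20 among Hanan, Rashida.
Hanan is living and takes 1/20.
Rashida predeceased; the 1/20 allotted to Rashida's branch passes to Rashida's issue by representation.
Jamal is the sole taker at this level and receives the full 1/20.
Tariq predeceased; the 1/10 allotted to Tariq's branch passes to Tariq's issue by representation.
The 1/10 is divided into 3 equal shares of 1/30 among Zuhair, Samir, Ibtisam.
Zuhair predeceased; the 1/30 allotted to Zuhair's branch passes to Zuhair's issue by representation.
The 1/30 is divided into 4 equal shares of 1/120 among Farouk, Widad, Amira, Layth.
Farouk is living and takes 1/120.
Widad is living and takes 1/120.
Amira is living and takes 1/120.
Layth is living and takes 1/120.
Samir is living and takes 1/30.
Ibtisam is living and takes 1/30.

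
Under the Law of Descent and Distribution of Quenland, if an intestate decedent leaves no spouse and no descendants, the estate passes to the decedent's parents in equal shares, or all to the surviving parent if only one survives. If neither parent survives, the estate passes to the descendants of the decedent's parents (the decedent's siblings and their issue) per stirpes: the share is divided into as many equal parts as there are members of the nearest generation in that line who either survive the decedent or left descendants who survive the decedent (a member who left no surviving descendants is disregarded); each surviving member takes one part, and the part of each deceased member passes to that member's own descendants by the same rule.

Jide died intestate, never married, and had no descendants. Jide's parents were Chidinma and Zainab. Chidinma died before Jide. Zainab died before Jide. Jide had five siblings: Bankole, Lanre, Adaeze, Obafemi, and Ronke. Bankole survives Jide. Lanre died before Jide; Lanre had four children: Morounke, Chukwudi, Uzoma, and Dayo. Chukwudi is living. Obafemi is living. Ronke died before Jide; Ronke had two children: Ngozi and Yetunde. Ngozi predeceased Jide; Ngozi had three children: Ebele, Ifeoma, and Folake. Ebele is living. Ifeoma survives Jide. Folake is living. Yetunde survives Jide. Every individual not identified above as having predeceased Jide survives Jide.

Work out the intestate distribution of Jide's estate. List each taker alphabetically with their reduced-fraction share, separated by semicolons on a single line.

Adaeze 1/5; Bankole 1/5; Chukwudi 1/20; Dayo 1/20; Ebele 1/30; Folake 1/30; Ifeoma 1/30; Morounke 1/20; Obafemi 1/5; Uzoma 1/20; Yetunde 1/10

Neither parent survives and there are no descendants, so the estate passes to Jide's siblings and their issue per stirpes.
The estate is divided into 5 equal shares of 1/5 among Bankole, Lanre, Adaeze, Obafemi, Ronke.
Bankole is living and takes 1/5.
Lanre predeceased; the 1/5 allotted to Lanre's branch passes to Lanre's issue by representation.
The 1/5 is divided into 4 equal shares of 1/20 among Morounke, Chukwudi, Uzoma, Dayo.
Morounke is living and takes 1/20.
Chukwudi is living and takes 1/20.
Uzoma is living and takes 1/20.
Dayo is living and takes 1/20.
Adaeze is living and takes 1/5.
Obafemi is living and takes 1/5.
Ronke predeceased; the 1/5 allotted to Ronke's branch passes to Ronke's issue by representation.
The 1/5 is divided into 2 equal shares of 1/10 among Ngozi, Yetunde.
Ngozi predeceased; the 1/10 allotted to Ngozi's branch passes to Ngozi's issue by representation.
The 1/10 is divided into 3 equal shares of 1/30 among Ebele, Ifeoma, Folake.
Ebele is living and takes 1/30.
Ifeoma is living and takes 1/30.
Folake is living and takes 1/30.
Yetunde is living and takes 1/10.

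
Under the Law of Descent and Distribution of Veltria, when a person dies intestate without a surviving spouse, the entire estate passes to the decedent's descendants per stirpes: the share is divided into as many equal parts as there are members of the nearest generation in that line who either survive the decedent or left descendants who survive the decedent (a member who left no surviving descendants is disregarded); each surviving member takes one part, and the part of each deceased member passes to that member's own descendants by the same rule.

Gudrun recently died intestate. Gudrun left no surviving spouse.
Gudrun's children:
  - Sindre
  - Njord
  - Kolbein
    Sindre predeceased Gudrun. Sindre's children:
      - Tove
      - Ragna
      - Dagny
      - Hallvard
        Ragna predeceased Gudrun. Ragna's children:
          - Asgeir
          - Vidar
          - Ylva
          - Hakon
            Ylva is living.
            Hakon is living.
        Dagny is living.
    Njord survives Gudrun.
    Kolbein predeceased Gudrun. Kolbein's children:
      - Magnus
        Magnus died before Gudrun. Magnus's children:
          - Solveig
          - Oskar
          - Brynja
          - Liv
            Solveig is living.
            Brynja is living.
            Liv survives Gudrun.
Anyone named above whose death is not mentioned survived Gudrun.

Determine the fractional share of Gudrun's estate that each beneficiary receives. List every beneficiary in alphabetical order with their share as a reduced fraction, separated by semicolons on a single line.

Asgeir 1/48; Brynja 1/12; Dagny 1/12; Hakon 1/48; Hallvard 1/12; Liv 1/12; Njord 1/3; Oskar 1/12; Solveig 1/12; Tove 1/12; Vidar 1/48; Ylva 1/48

There is no surviving spouse, so the entire estate passes to Gudrun's descendants per stirpes.
The estate is divided into 3 equal shares of 1/3 among Sindre, Njord, Kolbein.
Sindre predeceased; the 1/3 allotted to Sindre's branch passes to Sindre's issue by representation.
The 1/3 is divided into 4 equal shares of 1/12 among Tove, Ragna, Dagny, Hallvard.
Tove is living and takes 1/12.
Ragna predeceased; the 1/12 allotted to Ragna's branch passes to Ragna's issue by representation.
The 1/12 is divided into 4 equal shares of 1/48 among Asgeir, Vidar, Ylva, Hakon.
Asgeir is living and takes 1/48.
Vidar is living and takes 1/48.
Ylva is living and takes 1/48.
Hakon is living and takes 1/48.
Dagny is living and takes 1/12.
Hallvard is living and takes 1/12.
Njord is living and takes 1/3.
Kolbein predeceased; the 1/3 allotted to Kolbein's branch passes to Kolbein's issue by representation.
Magnus's line is the sole branch at this level, so the full 1/3 passes to Magnus's issue by representation.
The 1/3 is divided into 4 equal shares of 1/12 among Solveig, Oskar, Brynja, Liv.
Solveig is living and takes 1/12.
Oskar is living and takes 1/12.
Brynja is living and takes 1/12.
Liv is living and takes 1/12.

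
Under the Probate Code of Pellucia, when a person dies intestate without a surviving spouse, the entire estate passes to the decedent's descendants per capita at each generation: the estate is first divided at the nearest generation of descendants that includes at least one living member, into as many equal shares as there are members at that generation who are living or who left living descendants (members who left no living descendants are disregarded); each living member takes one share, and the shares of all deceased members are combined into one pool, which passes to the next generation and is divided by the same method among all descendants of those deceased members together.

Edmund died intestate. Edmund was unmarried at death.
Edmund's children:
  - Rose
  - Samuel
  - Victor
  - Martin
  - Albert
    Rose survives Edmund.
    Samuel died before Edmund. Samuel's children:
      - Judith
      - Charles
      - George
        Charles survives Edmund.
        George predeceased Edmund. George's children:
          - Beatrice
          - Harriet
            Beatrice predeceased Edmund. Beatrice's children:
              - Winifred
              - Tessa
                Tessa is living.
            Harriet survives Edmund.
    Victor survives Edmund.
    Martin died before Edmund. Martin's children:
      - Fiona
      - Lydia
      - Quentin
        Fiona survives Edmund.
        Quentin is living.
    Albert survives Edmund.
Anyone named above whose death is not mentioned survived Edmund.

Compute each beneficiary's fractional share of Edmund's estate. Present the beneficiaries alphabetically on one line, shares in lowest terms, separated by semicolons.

Albert 1/5; Charles 1/15; Fiona 1/15; Harriet 1/30; Judith 1/15; Lydia 1/15; Quentin 1/15; Rose 1/5; Tessa 1/60; Victor 1/5; Winifred 1/60

There is no surviving spouse, so the entire estate passes to Edmund's descendants per capita at each generation.
At generation 1 (Rose, Samuel, Victor, Martin, Albert) there are 5 shares of (1)/5 = 1/5 each.
Living: Rose, Victor, and Albert — each takes 1/5.
Deceased: Samuel and Martin. Their combined 2/5 is pooled and carried to generation 2.
At generation 2 (Judith, Charles, George, Fiona, Lydia, Quentin) there are 6 shares of (2/5)/6 = 1/15 each.
Living: Judith, Charles, Fiona, Lydia, and Quentin — each takes 1/15.
Deceased: George. That 1/15 share is carried to generation 3.
At generation 3 (Beatrice, Harriet) there are 2 shares of (1/15)/2 = 1/30 each.
Living: Harriet — each takes 1/30.
Deceased: Beatrice. That 1/30 share is carried to generation 4.
At generation 4 (Winifred, Tessa) there are 2 shares of (1/30)/2 = 1/60 each.
Living: Winifred and Tessa — each takes 1/60.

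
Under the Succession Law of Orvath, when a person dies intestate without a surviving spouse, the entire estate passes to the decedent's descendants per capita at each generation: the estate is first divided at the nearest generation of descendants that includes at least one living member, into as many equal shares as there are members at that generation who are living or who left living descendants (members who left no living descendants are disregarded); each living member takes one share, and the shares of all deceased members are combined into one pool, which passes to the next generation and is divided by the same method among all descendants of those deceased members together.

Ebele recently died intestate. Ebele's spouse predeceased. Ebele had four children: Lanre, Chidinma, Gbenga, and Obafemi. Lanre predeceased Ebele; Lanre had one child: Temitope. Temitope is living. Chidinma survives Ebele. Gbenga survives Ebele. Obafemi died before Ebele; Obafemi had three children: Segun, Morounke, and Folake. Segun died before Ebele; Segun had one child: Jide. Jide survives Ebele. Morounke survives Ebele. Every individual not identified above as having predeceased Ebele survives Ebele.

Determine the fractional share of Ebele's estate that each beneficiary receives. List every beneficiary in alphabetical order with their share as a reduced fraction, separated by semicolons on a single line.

There is no surviving spouse, so the entire estate passes to Ebele's descendants per capita at each generation.
At generation 1 (Lanre, Chidinma, Gbenga, Obafemi) there are 4 shares of (1)/4 = 1/4 each.
Living: Chidinma and Gbenga — each takes 1/4.
Deceased: Lanre and Obafemi. Their combined 1/2 is pooled and carried to generation 2.
At generation 2 (Temitope, Segun, Morounke, Folake) there are 4 shares of (1/2)/4 = 1/8 each.
Living: Temitope, Morounke, and Folake — each takes 1/8.
Deceased: Segun. That 1/8 share is carried to generation 3.
At generation 3 (Jide) there are 1 shares of (1/8)/1 = 1/8 each.
Living: Jide — each takes 1/8.

Chidinma 1/4; Folake 1/8; Gbenga 1/4; Jide 1/8; Morounke 1/8; Temitope 1/8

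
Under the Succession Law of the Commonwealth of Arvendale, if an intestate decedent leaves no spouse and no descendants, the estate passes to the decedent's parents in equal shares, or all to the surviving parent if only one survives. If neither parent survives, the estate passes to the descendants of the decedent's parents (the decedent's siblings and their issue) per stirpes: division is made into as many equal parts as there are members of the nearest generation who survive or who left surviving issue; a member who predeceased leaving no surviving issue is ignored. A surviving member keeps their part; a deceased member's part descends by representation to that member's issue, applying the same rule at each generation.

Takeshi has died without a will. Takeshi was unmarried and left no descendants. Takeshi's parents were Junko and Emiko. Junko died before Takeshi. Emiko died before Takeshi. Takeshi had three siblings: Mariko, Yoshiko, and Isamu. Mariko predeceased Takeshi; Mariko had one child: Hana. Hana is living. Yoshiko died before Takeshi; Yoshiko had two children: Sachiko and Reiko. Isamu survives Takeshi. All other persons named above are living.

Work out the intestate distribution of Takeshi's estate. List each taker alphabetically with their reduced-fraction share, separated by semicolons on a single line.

Hana 1/3; Isamu 1/3; Reiko 1/6; Sachiko 1/6

Neither parent survives and there are no descendants, so the estate passes to Takeshi's siblings and their issue per stirpes.
The estate is divided into 3 equal shares of 1/3 among Mariko, Yoshiko, Isamu.
Mariko predeceased; the 1/3 allotted to Mariko's branch passes to Mariko's issue by representation.
Hana is the sole taker at this level and receives the full 1/3.
Yoshiko predeceased; the 1/3 allotted to Yoshiko's branch passes to Yoshiko's issue by representation.
The 1/3 is divided into 2 equal shares of 1/6 among Sachiko, Reiko.
Sachiko is living and takes 1/6.
Reiko is living and takes 1/6.
Isamu is living and takes 1/3.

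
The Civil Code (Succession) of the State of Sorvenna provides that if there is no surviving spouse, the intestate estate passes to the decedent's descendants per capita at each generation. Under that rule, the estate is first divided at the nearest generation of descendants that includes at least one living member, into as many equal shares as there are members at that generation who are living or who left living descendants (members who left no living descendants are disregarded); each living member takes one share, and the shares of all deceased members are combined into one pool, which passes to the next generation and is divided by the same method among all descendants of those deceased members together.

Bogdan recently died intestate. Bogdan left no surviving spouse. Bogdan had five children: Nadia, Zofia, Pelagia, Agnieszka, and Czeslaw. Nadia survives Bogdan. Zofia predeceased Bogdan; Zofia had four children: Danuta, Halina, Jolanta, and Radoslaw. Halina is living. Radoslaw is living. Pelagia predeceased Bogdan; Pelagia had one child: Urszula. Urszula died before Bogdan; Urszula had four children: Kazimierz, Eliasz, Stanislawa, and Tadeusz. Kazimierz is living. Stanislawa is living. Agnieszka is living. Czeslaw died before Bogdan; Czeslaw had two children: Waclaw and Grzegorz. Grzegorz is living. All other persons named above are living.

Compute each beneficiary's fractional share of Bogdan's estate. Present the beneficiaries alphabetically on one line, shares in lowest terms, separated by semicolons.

There is no surviving spouse, so the entire estate passes to Bogdan's descendants per capita at each generation.
At generation 1 (Nadia, Zofia, Pelagia, Agnieszka, Czeslaw) there are 5 shares of (1)/5 = 1/5 each.
Living: Nadia and Agnieszka — each takes 1/5.
Deceased: Zofia, Pelagia, and Czeslaw. Their combined 3/5 is pooled and carried to generation 2.
At generation 2 (Danuta, Halina, Jolanta, Radoslaw, Urszula, Waclaw, Grzegorz) there are 7 shares of (3/5)/7 = 3/35 each.
Living: Danuta, Halina, Jolanta, Radoslaw, Waclaw, and Grzegorz — each takes 3/35.
Deceased: Urszula. That 3/35 share is carried to generation 3.
At generation 3 (Kazimierz, Eliasz, Stanislawa, Tadeusz) there are 4 shares of (3/35)/4 = 3/140 each.
Living: Kazimierz, Eliasz, Stanislawa, and Tadeusz — each takes 3/140.

Agnieszka 1/5; Danuta 3/35; Eliasz 3/140; Grzegorz 3/35; Halina 3/35; Jolanta 3/35; Kazimierz 3/140; Nadia 1/5; Radoslaw 3/35; Stanislawa 3/140; Tadeusz 3/140; Waclaw 3/35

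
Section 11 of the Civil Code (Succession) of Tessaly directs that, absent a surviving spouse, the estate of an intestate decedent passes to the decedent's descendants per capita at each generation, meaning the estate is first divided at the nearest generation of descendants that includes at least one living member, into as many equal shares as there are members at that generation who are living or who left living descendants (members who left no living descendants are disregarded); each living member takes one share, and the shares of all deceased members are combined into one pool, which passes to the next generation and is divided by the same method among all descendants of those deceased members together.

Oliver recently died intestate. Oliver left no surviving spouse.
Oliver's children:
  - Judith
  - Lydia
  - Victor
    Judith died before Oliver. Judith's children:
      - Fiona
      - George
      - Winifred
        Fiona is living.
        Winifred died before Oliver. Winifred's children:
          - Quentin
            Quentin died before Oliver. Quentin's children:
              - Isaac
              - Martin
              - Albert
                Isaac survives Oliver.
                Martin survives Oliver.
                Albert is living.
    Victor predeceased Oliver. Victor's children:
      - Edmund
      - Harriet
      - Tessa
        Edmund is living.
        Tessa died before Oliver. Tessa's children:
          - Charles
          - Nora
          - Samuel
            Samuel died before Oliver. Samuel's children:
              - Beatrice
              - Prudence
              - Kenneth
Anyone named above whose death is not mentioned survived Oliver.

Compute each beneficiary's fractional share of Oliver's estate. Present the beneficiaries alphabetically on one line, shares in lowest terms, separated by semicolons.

Albert 1/54; Beatrice 1/54; Charles 1/18; Edmund 1/9; Fiona 1/9; George 1/9; Harriet 1/9; Isaac 1/54; Kenneth 1/54; Lydia 1/3; Martin 1/54; Nora 1/18; Prudence 1/54

There is no surviving spouse, so the entire estate passes to Oliver's descendants per capita at each generation.
At generation 1 (Judith, Lydia, Victor) there are 3 shares of (1)/3 = 1/3 each.
Living: Lydia — each takes 1/3.
Deceased: Judith and Victor. Their combined 2/3 is pooled and carried to generation 2.
At generation 2 (Fiona, George, Winifred, Edmund, Harriet, Tessa) there are 6 shares of (2/3)/6 = 1/9 each.
Living: Fiona, George, Edmund, and Harriet — each takes 1/9.
Deceased: Winifred and Tessa. Their combined 2/9 is pooled and carried to generation 3.
At generation 3 (Quentin, Charles, Nora, Samuel) there are 4 shares of (2/9)/4 = 1/18 each.
Living: Charles and Nora — each takes 1/18.
Deceased: Quentin and Samuel. Their combined 1/9 is pooled and carried to generation 4.
At generation 4 (Isaac, Martin, Albert, Beatrice, Prudence, Kenneth) there are 6 shares of (1/9)/6 = 1/54 each.
Living: Isaac, Martin, Albert, Beatrice, Prudence, and Kenneth — each takes 1/54.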